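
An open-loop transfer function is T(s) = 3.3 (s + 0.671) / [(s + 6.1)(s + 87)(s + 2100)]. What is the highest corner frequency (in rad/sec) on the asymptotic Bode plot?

Break frequencies occur at each pole and zero magnitude: 0.671 rad/sec, 6.1 rad/sec, 87 rad/sec, 2100 rad/sec.
The highest is 2100 rad/sec.

2100 rad/sec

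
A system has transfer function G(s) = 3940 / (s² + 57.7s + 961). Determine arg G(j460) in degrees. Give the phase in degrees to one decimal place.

-172.8°

∠[(j460)² + 57.7(j460) + 961] = ∠[-2.1064e+05 + j26542] = 172.82°
∠G(j460) = −172.82° = -172.82°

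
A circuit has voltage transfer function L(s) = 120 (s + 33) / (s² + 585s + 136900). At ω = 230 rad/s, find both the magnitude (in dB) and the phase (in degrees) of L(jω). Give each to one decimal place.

|L| = -15.1 dB, ∠L = 23.8 deg

|j230 + 33| = √(230² + 33²) = 232.4
|(j230)² + 585(j230) + 136900| = |84000 + j1.3455e+05| = 1.586e+05
|L(j230)| = 120 × 232.4 / 1.586e+05 = 0.17578
20 log₁₀(0.17578) = -15.10 dB
∠(j230 + 33) = arctan(230/33) = 81.84°
∠[(j230)² + 585(j230) + 136900] = ∠[84000 + j1.3455e+05] = 58.02°
∠L(j230) = 81.84° − 58.02° = 23.81°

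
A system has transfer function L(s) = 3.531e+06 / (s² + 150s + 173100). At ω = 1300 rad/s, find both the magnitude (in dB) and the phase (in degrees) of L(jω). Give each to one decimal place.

|(j1300)² + 150(j1300) + 173100| = |-1.5169e+06 + j1.95e+05| = 1.529e+06
|L(j1300)| = 3.531e+06 / 1.529e+06 = 2.3088
20 log₁₀(2.3088) = 7.27 dB
∠[(j1300)² + 150(j1300) + 173100] = ∠[-1.5169e+06 + j1.95e+05] = 172.67°
∠L(j1300) = −172.67° = -172.67°

|L| = 7.3 dB, ∠L = -172.7°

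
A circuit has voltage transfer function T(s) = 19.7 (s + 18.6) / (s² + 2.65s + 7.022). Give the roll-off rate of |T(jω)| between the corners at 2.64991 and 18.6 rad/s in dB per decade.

-40 dB/decade

In this band the factors already past their corner are: complex pole pair at ωₙ ≈ 2.65; net slope = -40 dB/decade.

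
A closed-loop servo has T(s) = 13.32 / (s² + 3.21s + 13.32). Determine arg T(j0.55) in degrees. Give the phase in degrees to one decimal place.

-7.7°

∠[(j0.55)² + 3.21(j0.55) + 13.32] = ∠[13.018 + j1.7655] = 7.72°
∠T(j0.55) = −7.72° = -7.72°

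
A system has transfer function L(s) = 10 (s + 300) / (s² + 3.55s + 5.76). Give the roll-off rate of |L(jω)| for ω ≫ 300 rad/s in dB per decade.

-20 dB/decade

With 1 zero and 2 poles, the high-frequency asymptotic slope is 20 × (1 − 2) = -20 dB/decade.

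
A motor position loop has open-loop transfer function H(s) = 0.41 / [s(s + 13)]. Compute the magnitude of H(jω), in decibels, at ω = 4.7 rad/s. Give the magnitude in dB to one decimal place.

|j4.7 + 13| = √(4.7² + 13²) = 13.82
|j4.7| = 4.7
|H(j4.7)| = 0.41 / (13.82 × 4.7) = 0.0063105
20 log₁₀(0.0063105) = -44.00 dB

-44.0 dB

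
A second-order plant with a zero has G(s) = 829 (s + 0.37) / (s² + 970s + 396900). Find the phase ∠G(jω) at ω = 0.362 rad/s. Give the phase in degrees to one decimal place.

∠(j0.362 + 0.37) = arctan(0.362/0.37) = 44.37°
∠[(j0.362)² + 970(j0.362) + 396900] = ∠[3.969e+05 + j351.14] = 0.05°
∠G(j0.362) = 44.37° − 0.05° = 44.32°

44.3 deg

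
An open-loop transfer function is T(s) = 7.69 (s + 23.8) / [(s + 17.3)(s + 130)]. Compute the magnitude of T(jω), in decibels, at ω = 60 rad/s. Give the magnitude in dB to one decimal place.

-25.1 dB

|j60 + 23.8| = √(60² + 23.8²) = 64.55
|j60 + 17.3| = √(60² + 17.3²) = 62.44
|j60 + 130| = √(60² + 130²) = 143.2
|T(j60)| = 7.69 × 64.55 / (62.44 × 143.2) = 0.055519
20 log₁₀(0.055519) = -25.11 dB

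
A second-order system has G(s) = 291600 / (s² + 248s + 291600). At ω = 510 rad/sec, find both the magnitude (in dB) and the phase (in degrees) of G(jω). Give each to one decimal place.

|G| = 7.0 dB, ∠G = -76.0°

|(j510)² + 248(j510) + 291600| = |31500 + j1.2648e+05| = 1.303e+05
|G(j510)| = 291600 / 1.303e+05 = 2.2372
20 log₁₀(2.2372) = 6.99 dB
∠[(j510)² + 248(j510) + 291600] = ∠[31500 + j1.2648e+05] = 76.01°
∠G(j510) = −76.01° = -76.01°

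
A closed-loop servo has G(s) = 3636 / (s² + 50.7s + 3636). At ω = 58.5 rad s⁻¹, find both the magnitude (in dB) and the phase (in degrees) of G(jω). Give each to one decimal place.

|G| = 1.7 dB, ∠G = -85.9°

|(j58.5)² + 50.7(j58.5) + 3636| = |213.75 + j2966| = 2974
|G(j58.5)| = 3636 / 2974 = 1.2227
20 log₁₀(1.2227) = 1.75 dB
∠[(j58.5)² + 50.7(j58.5) + 3636] = ∠[213.75 + j2966] = 85.88°
∠G(j58.5) = −85.88° = -85.88°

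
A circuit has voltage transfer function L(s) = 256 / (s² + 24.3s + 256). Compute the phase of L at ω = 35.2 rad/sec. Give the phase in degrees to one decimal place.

∠[(j35.2)² + 24.3(j35.2) + 256] = ∠[-983.04 + j855.36] = 138.97°
∠L(j35.2) = −138.97° = -138.97°

-139.0°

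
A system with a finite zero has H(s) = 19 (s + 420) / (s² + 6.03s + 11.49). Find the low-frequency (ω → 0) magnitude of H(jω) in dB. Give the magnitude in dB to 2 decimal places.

H(0) = 19 × 420 / 11.49 = 694.52
20 log₁₀(694.52) = 56.834 dB

56.83 dB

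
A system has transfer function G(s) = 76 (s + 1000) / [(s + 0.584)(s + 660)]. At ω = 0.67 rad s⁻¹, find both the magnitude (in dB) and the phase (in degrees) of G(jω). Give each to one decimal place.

|j0.67 + 1000| = √(0.67² + 1000²) = 1000
|j0.67 + 0.584| = √(0.67² + 0.584²) = 0.8888
|j0.67 + 660| = √(0.67² + 660²) = 660
|G(j0.67)| = 76 × 1000 / (0.8888 × 660) = 129.56
20 log₁₀(129.56) = 42.25 dB
∠(j0.67 + 1000) = arctan(0.67/1000) = 0.04°
∠(j0.67 + 0.584) = arctan(0.67/0.584) = 48.92°
∠(j0.67 + 660) = arctan(0.67/660) = 0.06°
∠G(j0.67) = 0.04° − (48.92° + 0.06°) = -48.94°

|G| = 42.2 dB, ∠G = -48.9°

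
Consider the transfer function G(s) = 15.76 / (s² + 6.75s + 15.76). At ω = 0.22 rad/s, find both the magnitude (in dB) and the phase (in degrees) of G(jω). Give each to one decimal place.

|(j0.22)² + 6.75(j0.22) + 15.76| = |15.712 + j1.485| = 15.78
|G(j0.22)| = 15.76 / 15.78 = 0.99863
20 log₁₀(0.99863) = -0.01 dB
∠[(j0.22)² + 6.75(j0.22) + 15.76] = ∠[15.712 + j1.485] = 5.40°
∠G(j0.22) = −5.40° = -5.40°

|G| = -0.0 dB, ∠G = -5.4°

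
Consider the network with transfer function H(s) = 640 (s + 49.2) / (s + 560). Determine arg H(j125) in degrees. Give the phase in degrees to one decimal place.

55.9°

∠(j125 + 49.2) = arctan(125/49.2) = 68.52°
∠(j125 + 560) = arctan(125/560) = 12.58°
∠H(j125) = 68.52° − 12.58° = 55.93°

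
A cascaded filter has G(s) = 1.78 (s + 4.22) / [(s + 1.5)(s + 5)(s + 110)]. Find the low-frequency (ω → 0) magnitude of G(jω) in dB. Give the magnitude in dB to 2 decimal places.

G(0) = 1.78 × 4.22 / (1.5 × 5 × 110) = 0.009105
20 log₁₀(0.009105) = -40.814 dB

-40.81 dB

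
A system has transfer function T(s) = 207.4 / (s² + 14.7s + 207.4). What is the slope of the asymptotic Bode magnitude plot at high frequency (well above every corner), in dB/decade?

With 0 zeros and 2 poles, the high-frequency asymptotic slope is 20 × (0 − 2) = -40 dB/decade.

-40 dB/decade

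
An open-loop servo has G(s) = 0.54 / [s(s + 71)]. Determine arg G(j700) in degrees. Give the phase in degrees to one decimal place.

-174.2 deg

∠(j700 + 71) = arctan(700/71) = 84.21°
∠(j700) = 90.00°
∠G(j700) = − (84.21° + 90.00°) = -174.21°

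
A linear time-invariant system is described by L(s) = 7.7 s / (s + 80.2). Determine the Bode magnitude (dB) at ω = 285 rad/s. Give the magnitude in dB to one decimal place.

|j285| = 285
|j285 + 80.2| = √(285² + 80.2²) = 296.1
|L(j285)| = 7.7 × 285 / 296.1 = 7.4121
20 log₁₀(7.4121) = 17.40 dB

17.4 dB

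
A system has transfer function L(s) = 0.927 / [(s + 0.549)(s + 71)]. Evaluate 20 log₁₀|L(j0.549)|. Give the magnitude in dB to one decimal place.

|j0.549 + 0.549| = √(0.549² + 0.549²) = 0.7764
|j0.549 + 71| = √(0.549² + 71²) = 71
|L(j0.549)| = 0.927 / (0.7764 × 71) = 0.016816
20 log₁₀(0.016816) = -35.49 dB

-35.5 dB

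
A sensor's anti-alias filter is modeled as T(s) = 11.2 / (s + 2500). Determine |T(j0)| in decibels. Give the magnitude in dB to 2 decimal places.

-46.97 dB

T(0) = 11.2 / 2500 = 0.00448
20 log₁₀(0.00448) = -46.974 dB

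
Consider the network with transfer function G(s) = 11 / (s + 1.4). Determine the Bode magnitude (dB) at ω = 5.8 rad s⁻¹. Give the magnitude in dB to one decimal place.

5.3 dB

|j5.8 + 1.4| = √(5.8² + 1.4²) = 5.967
|G(j5.8)| = 11 / 5.967 = 1.8436
20 log₁₀(1.8436) = 5.31 dB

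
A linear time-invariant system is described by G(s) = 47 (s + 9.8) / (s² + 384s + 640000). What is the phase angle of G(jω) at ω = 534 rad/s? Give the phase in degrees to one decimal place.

58.9°

∠(j534 + 9.8) = arctan(534/9.8) = 88.95°
∠[(j534)² + 384(j534) + 640000] = ∠[3.5484e+05 + j2.0506e+05] = 30.02°
∠G(j534) = 88.95° − 30.02° = 58.93°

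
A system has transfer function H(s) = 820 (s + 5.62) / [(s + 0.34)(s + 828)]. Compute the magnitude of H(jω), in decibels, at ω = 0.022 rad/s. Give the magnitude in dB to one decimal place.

24.3 dB

|j0.022 + 5.62| = √(0.022² + 5.62²) = 5.62
|j0.022 + 0.34| = √(0.022² + 0.34²) = 0.3407
|j0.022 + 828| = √(0.022² + 828²) = 828
|H(j0.022)| = 820 × 5.62 / (0.3407 × 828) = 16.336
20 log₁₀(16.336) = 24.26 dB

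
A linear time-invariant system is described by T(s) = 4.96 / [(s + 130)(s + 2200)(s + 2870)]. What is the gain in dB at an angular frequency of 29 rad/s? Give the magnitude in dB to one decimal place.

-164.6 dB

|j29 + 130| = √(29² + 130²) = 133.2
|j29 + 2200| = √(29² + 2200²) = 2200
|j29 + 2870| = √(29² + 2870²) = 2870
|T(j29)| = 4.96 / (133.2 × 2200 × 2870) = 5.897e-09
20 log₁₀(5.897e-09) = -164.59 dB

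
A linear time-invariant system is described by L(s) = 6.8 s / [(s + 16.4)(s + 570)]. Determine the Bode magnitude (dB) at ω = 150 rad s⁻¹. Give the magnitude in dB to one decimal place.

-38.8 dB

|j150| = 150
|j150 + 16.4| = √(150² + 16.4²) = 150.9
|j150 + 570| = √(150² + 570²) = 589.4
|L(j150)| = 6.8 × 150 / (150.9 × 589.4) = 0.011469
20 log₁₀(0.011469) = -38.81 dB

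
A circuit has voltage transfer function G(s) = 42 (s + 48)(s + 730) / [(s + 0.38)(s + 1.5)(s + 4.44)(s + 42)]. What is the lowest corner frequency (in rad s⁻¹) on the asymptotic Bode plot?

0.38 rad s⁻¹

Break frequencies occur at each pole and zero magnitude: 0.38 rad s⁻¹, 1.5 rad s⁻¹, 4.44 rad s⁻¹, 42 rad s⁻¹, 48 rad s⁻¹, 730 rad s⁻¹.
The lowest is 0.38 rad s⁻¹.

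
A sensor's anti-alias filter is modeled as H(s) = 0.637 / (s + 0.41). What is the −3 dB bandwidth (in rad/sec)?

0.41 rad/sec

For a single-pole low-pass, the −3 dB point is at the pole: ω = 0.41 rad/sec.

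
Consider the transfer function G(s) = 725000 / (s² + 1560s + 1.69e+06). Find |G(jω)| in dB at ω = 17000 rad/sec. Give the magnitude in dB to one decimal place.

|(j17000)² + 1560(j17000) + 1.69e+06| = |-2.8731e+08 + j2.652e+07| = 2.885e+08
|G(j17000)| = 725000 / 2.885e+08 = 0.0025127
20 log₁₀(0.0025127) = -52.00 dB

-52.0 dB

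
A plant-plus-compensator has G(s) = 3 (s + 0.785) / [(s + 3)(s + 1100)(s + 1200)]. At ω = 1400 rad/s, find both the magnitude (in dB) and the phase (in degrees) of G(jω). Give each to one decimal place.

|j1400 + 0.785| = √(1400² + 0.785²) = 1400
|j1400 + 3| = √(1400² + 3²) = 1400
|j1400 + 1100| = √(1400² + 1100²) = 1780
|j1400 + 1200| = √(1400² + 1200²) = 1844
|G(j1400)| = 3 × 1400 / (1400 × 1780 × 1844) = 9.138e-07
20 log₁₀(9.138e-07) = -120.78 dB
∠(j1400 + 0.785) = arctan(1400/0.785) = 89.97°
∠(j1400 + 3) = arctan(1400/3) = 89.88°
∠(j1400 + 1100) = arctan(1400/1100) = 51.84°
∠(j1400 + 1200) = arctan(1400/1200) = 49.40°
∠G(j1400) = 89.97° − (89.88° + 51.84° + 49.40°) = -101.15°

|G| = -120.8 dB, ∠G = -101.2°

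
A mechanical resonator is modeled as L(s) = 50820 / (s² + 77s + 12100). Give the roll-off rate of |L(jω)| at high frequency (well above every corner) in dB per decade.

With 0 zeros and 2 poles, the high-frequency asymptotic slope is 20 × (0 − 2) = -40 dB/decade.

-40 dB/decade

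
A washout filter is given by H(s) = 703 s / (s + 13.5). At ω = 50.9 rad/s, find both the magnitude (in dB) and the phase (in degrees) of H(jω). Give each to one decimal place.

|j50.9| = 50.9
|j50.9 + 13.5| = √(50.9² + 13.5²) = 52.66
|H(j50.9)| = 703 × 50.9 / 52.66 = 679.51
20 log₁₀(679.51) = 56.64 dB
∠(j50.9) = 90.00°
∠(j50.9 + 13.5) = arctan(50.9/13.5) = 75.15°
∠H(j50.9) = 90.00° − 75.15° = 14.85°

|H| = 56.6 dB, ∠H = 14.9 deg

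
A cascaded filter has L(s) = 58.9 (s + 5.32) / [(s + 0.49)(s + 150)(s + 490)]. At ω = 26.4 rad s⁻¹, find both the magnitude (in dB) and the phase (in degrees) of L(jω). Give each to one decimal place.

|j26.4 + 5.32| = √(26.4² + 5.32²) = 26.93
|j26.4 + 0.49| = √(26.4² + 0.49²) = 26.4
|j26.4 + 150| = √(26.4² + 150²) = 152.3
|j26.4 + 490| = √(26.4² + 490²) = 490.7
|L(j26.4)| = 58.9 × 26.93 / (26.4 × 152.3 × 490.7) = 0.00080379
20 log₁₀(0.00080379) = -61.90 dB
∠(j26.4 + 5.32) = arctan(26.4/5.32) = 78.61°
∠(j26.4 + 0.49) = arctan(26.4/0.49) = 88.94°
∠(j26.4 + 150) = arctan(26.4/150) = 9.98°
∠(j26.4 + 490) = arctan(26.4/490) = 3.08°
∠L(j26.4) = 78.61° − (88.94° + 9.98° + 3.08°) = -23.40°

|L| = -61.9 dB, ∠L = -23.4 deg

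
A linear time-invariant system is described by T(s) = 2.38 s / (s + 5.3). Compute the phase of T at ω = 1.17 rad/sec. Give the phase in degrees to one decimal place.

∠(j1.17) = 90.00°
∠(j1.17 + 5.3) = arctan(1.17/5.3) = 12.45°
∠T(j1.17) = 90.00° − 12.45° = 77.55°

77.6°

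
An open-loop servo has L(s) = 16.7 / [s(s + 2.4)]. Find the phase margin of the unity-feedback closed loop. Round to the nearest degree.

33°

Gain crossover: |L(jω)| = 1 at ω ≈ 3.75 rad s⁻¹.
∠L(j3.75) = −90° − arctan(3.75/2.4) ≈ -147.38°
PM = 180° + (-147.38°) = 32.62°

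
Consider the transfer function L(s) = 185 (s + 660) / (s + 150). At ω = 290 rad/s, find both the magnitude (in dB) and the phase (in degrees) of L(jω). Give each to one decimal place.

|L| = 52.2 dB, ∠L = -38.9°

|j290 + 660| = √(290² + 660²) = 720.9
|j290 + 150| = √(290² + 150²) = 326.5
|L(j290)| = 185 × 720.9 / 326.5 = 408.48
20 log₁₀(408.48) = 52.22 dB
∠(j290 + 660) = arctan(290/660) = 23.72°
∠(j290 + 150) = arctan(290/150) = 62.65°
∠L(j290) = 23.72° − 62.65° = -38.93°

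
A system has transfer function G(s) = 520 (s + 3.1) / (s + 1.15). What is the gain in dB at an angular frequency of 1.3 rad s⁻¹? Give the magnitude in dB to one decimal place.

|j1.3 + 3.1| = √(1.3² + 3.1²) = 3.362
|j1.3 + 1.15| = √(1.3² + 1.15²) = 1.736
|G(j1.3)| = 520 × 3.362 / 1.736 = 1007.1
20 log₁₀(1007.1) = 60.06 dB

60.1 dB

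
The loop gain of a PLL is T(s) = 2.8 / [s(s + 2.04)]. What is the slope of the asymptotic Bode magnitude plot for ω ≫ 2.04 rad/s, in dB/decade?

-40 dB/decade

With 0 zeros and 2 poles, the high-frequency asymptotic slope is 20 × (0 − 2) = -40 dB/decade.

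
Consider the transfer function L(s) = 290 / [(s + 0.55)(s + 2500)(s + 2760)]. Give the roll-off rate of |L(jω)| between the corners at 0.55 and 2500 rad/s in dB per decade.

In this band the factors already past their corner are: pole at 0.55; net slope = -20 dB/decade.

-20 dB/decade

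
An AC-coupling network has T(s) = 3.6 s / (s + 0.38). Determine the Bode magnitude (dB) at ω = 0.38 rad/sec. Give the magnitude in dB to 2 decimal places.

|j0.38| = 0.38
|j0.38 + 0.38| = √(0.38² + 0.38²) = 0.5374
|T(j0.38)| = 3.6 × 0.38 / 0.5374 = 2.5456
20 log₁₀(2.5456) = 8.116 dB

8.12 dB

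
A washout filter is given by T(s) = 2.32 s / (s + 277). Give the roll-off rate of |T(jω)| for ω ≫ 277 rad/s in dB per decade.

0 dB/decade

With 1 zero and 1 pole, the high-frequency asymptotic slope is 20 × (1 − 1) = 0 dB/decade.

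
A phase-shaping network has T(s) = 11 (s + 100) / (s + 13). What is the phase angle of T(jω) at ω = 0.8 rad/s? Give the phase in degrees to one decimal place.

-3.1°

∠(j0.8 + 100) = arctan(0.8/100) = 0.46°
∠(j0.8 + 13) = arctan(0.8/13) = 3.52°
∠T(j0.8) = 0.46° − 3.52° = -3.06°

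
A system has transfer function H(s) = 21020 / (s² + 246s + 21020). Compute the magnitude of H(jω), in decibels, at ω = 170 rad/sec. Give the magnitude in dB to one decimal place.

|(j170)² + 246(j170) + 21020| = |-7880 + j41820| = 4.256e+04
|H(j170)| = 21020 / 4.256e+04 = 0.49394
20 log₁₀(0.49394) = -6.13 dB

-6.1 dB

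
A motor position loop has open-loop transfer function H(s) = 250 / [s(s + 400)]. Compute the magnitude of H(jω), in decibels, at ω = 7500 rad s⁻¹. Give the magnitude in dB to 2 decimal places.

|j7500 + 400| = √(7500² + 400²) = 7511
|j7500| = 7500
|H(j7500)| = 250 / (7511 × 7500) = 4.4381e-06
20 log₁₀(4.4381e-06) = -107.056 dB

-107.06 dB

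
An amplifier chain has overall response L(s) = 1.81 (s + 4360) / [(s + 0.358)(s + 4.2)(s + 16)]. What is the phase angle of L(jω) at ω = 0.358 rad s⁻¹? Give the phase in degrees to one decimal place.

∠(j0.358 + 4360) = arctan(0.358/4360) = 0.00°
∠(j0.358 + 0.358) = arctan(0.358/0.358) = 45.00°
∠(j0.358 + 4.2) = arctan(0.358/4.2) = 4.87°
∠(j0.358 + 16) = arctan(0.358/16) = 1.28°
∠L(j0.358) = 0.00° − (45.00° + 4.87° + 1.28°) = -51.15°

-51.1 deg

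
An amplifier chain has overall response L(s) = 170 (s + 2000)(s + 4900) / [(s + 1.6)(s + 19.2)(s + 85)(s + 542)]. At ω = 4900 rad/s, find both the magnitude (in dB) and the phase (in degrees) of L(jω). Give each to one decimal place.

|L| = -99.4 dB, ∠L = -239.7 deg

|j4900 + 2000| = √(4900² + 2000²) = 5292
|j4900 + 4900| = √(4900² + 4900²) = 6930
|j4900 + 1.6| = √(4900² + 1.6²) = 4900
|j4900 + 19.2| = √(4900² + 19.2²) = 4900
|j4900 + 85| = √(4900² + 85²) = 4901
|j4900 + 542| = √(4900² + 542²) = 4930
|L(j4900)| = 170 × 5292 × 6930 / (4900 × 4900 × 4901 × 4930) = 1.0748e-05
20 log₁₀(1.0748e-05) = -99.37 dB
∠(j4900 + 2000) = arctan(4900/2000) = 67.80°
∠(j4900 + 4900) = arctan(4900/4900) = 45.00°
∠(j4900 + 1.6) = arctan(4900/1.6) = 89.98°
∠(j4900 + 19.2) = arctan(4900/19.2) = 89.78°
∠(j4900 + 85) = arctan(4900/85) = 89.01°
∠(j4900 + 542) = arctan(4900/542) = 83.69°
∠L(j4900) = 67.80° + 45.00° − (89.98° + 89.78° + 89.01° + 83.69°) = -239.65°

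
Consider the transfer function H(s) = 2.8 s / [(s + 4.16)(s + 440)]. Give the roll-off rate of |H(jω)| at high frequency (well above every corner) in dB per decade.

With 1 zero and 2 poles, the high-frequency asymptotic slope is 20 × (1 − 2) = -20 dB/decade.

-20 dB/decade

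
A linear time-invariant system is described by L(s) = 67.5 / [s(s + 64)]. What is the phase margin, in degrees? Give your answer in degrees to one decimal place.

89.1°

Gain crossover: |L(jω)| = 1 at ω ≈ 1.05 rad/sec.
∠L(j1.05) = −90° − arctan(1.05/64) ≈ -90.94°
PM = 180° + (-90.94°) = 89.06°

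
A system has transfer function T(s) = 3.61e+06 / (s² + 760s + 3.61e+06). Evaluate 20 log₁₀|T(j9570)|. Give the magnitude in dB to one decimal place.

-27.8 dB

|(j9570)² + 760(j9570) + 3.61e+06| = |-8.7975e+07 + j7.2732e+06| = 8.828e+07
|T(j9570)| = 3.61e+06 / 8.828e+07 = 0.040895
20 log₁₀(0.040895) = -27.77 dB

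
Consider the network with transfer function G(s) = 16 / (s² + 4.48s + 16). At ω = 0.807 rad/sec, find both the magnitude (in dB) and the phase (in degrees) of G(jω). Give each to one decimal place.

|G| = 0.1 dB, ∠G = -13.3°

|(j0.807)² + 4.48(j0.807) + 16| = |15.349 + j3.6154| = 15.77
|G(j0.807)| = 16 / 15.77 = 1.0147
20 log₁₀(1.0147) = 0.13 dB
∠[(j0.807)² + 4.48(j0.807) + 16] = ∠[15.349 + j3.6154] = 13.25°
∠G(j0.807) = −13.25° = -13.25°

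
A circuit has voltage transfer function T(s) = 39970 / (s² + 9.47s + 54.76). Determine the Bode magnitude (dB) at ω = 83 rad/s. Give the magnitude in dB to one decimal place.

|(j83)² + 9.47(j83) + 54.76| = |-6834.2 + j786.01| = 6879
|T(j83)| = 39970 / 6879 = 5.8102
20 log₁₀(5.8102) = 15.28 dB

15.3 dB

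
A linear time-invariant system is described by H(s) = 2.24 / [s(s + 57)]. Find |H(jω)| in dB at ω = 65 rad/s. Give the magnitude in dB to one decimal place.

-68.0 dB

|j65 + 57| = √(65² + 57²) = 86.45
|j65| = 65
|H(j65)| = 2.24 / (86.45 × 65) = 0.00039862
20 log₁₀(0.00039862) = -67.99 dB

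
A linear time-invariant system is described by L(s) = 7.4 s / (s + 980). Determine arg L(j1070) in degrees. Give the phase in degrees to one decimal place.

∠(j1070) = 90.00°
∠(j1070 + 980) = arctan(1070/980) = 47.51°
∠L(j1070) = 90.00° − 47.51° = 42.49°

42.5°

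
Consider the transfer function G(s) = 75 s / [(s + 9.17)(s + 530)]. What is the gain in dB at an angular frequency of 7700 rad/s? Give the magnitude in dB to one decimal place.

-40.2 dB

|j7700| = 7700
|j7700 + 9.17| = √(7700² + 9.17²) = 7700
|j7700 + 530| = √(7700² + 530²) = 7718
|G(j7700)| = 75 × 7700 / (7700 × 7718) = 0.0097173
20 log₁₀(0.0097173) = -40.25 dB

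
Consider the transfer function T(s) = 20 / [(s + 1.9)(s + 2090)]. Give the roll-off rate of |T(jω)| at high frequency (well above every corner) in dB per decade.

With 0 zeros and 2 poles, the high-frequency asymptotic slope is 20 × (0 − 2) = -40 dB/decade.

-40 dB/decade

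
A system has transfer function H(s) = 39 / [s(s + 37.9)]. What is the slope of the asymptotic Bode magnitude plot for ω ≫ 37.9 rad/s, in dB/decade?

With 0 zeros and 2 poles, the high-frequency asymptotic slope is 20 × (0 − 2) = -40 dB/decade.

-40 dB/decade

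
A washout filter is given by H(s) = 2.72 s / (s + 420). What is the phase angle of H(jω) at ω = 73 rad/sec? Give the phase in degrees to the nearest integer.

∠(j73) = 90.00°
∠(j73 + 420) = arctan(73/420) = 9.86°
∠H(j73) = 90.00° − 9.86° = 80.14°

80°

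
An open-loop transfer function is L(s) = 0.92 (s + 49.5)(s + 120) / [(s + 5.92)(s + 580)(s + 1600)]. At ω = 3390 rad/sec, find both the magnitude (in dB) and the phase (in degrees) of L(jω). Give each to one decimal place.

|j3390 + 49.5| = √(3390² + 49.5²) = 3390
|j3390 + 120| = √(3390² + 120²) = 3392
|j3390 + 5.92| = √(3390² + 5.92²) = 3390
|j3390 + 580| = √(3390² + 580²) = 3439
|j3390 + 1600| = √(3390² + 1600²) = 3749
|L(j3390)| = 0.92 × 3390 × 3392 / (3390 × 3439 × 3749) = 0.00024209
20 log₁₀(0.00024209) = -72.32 dB
∠(j3390 + 49.5) = arctan(3390/49.5) = 89.16°
∠(j3390 + 120) = arctan(3390/120) = 87.97°
∠(j3390 + 5.92) = arctan(3390/5.92) = 89.90°
∠(j3390 + 580) = arctan(3390/580) = 80.29°
∠(j3390 + 1600) = arctan(3390/1600) = 64.73°
∠L(j3390) = 89.16° + 87.97° − (89.90° + 80.29° + 64.73°) = -57.79°

|L| = -72.3 dB, ∠L = -57.8 deg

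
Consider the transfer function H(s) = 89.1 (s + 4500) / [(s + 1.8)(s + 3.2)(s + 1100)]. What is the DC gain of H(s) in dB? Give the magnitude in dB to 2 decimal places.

36.03 dB

H(0) = 89.1 × 4500 / (1.8 × 3.2 × 1100) = 63.281
20 log₁₀(63.281) = 36.026 dB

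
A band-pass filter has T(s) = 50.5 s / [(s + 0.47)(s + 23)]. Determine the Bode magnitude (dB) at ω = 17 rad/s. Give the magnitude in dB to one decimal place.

4.9 dB

|j17| = 17
|j17 + 0.47| = √(17² + 0.47²) = 17.01
|j17 + 23| = √(17² + 23²) = 28.6
|T(j17)| = 50.5 × 17 / (17.01 × 28.6) = 1.765
20 log₁₀(1.765) = 4.93 dB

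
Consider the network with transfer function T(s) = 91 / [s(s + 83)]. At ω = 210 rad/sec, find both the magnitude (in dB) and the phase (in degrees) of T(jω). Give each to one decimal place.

|j210 + 83| = √(210² + 83²) = 225.8
|j210| = 210
|T(j210)| = 91 / (225.8 × 210) = 0.001919
20 log₁₀(0.001919) = -54.34 dB
∠(j210 + 83) = arctan(210/83) = 68.43°
∠(j210) = 90.00°
∠T(j210) = − (68.43° + 90.00°) = -158.43°

|T| = -54.3 dB, ∠T = -158.4°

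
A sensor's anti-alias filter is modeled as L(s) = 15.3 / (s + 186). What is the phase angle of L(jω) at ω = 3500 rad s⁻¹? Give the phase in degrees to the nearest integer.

-87°

∠(j3500 + 186) = arctan(3500/186) = 86.96°
∠L(j3500) = −86.96° = -86.96°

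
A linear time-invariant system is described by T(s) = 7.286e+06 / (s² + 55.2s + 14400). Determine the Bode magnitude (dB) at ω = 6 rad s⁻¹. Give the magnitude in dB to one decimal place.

54.1 dB

|(j6)² + 55.2(j6) + 14400| = |14364 + j331.2| = 1.437e+04
|T(j6)| = 7.286e+06 / 1.437e+04 = 507.11
20 log₁₀(507.11) = 54.10 dB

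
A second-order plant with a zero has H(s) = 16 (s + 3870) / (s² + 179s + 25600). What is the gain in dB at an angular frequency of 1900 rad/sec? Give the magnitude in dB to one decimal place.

|j1900 + 3870| = √(1900² + 3870²) = 4311
|(j1900)² + 179(j1900) + 25600| = |-3.5844e+06 + j3.401e+05| = 3.6e+06
|H(j1900)| = 16 × 4311 / 3.6e+06 = 0.019158
20 log₁₀(0.019158) = -34.35 dB

-34.4 dB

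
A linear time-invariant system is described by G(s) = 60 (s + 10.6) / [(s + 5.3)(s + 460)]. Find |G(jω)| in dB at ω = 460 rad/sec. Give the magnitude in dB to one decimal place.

-20.7 dB

|j460 + 10.6| = √(460² + 10.6²) = 460.1
|j460 + 5.3| = √(460² + 5.3²) = 460
|j460 + 460| = √(460² + 460²) = 650.5
|G(j460)| = 60 × 460.1 / (460 × 650.5) = 0.09225
20 log₁₀(0.09225) = -20.70 dB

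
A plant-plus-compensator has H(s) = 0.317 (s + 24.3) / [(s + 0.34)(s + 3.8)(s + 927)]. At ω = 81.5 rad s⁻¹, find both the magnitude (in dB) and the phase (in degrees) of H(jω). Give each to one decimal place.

|H| = -107.2 dB, ∠H = -108.7 deg

|j81.5 + 24.3| = √(81.5² + 24.3²) = 85.05
|j81.5 + 0.34| = √(81.5² + 0.34²) = 81.5
|j81.5 + 3.8| = √(81.5² + 3.8²) = 81.59
|j81.5 + 927| = √(81.5² + 927²) = 930.6
|H(j81.5)| = 0.317 × 85.05 / (81.5 × 81.59 × 930.6) = 4.3568e-06
20 log₁₀(4.3568e-06) = -107.22 dB
∠(j81.5 + 24.3) = arctan(81.5/24.3) = 73.40°
∠(j81.5 + 0.34) = arctan(81.5/0.34) = 89.76°
∠(j81.5 + 3.8) = arctan(81.5/3.8) = 87.33°
∠(j81.5 + 927) = arctan(81.5/927) = 5.02°
∠H(j81.5) = 73.40° − (89.76° + 87.33° + 5.02°) = -108.72°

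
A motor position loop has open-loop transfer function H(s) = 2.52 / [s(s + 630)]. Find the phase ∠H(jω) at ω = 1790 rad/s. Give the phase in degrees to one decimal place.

∠(j1790 + 630) = arctan(1790/630) = 70.61°
∠(j1790) = 90.00°
∠H(j1790) = − (70.61° + 90.00°) = -160.61°

-160.6°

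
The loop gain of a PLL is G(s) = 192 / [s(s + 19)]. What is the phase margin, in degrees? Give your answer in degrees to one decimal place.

64.4 deg

Gain crossover: |G(jω)| = 1 at ω ≈ 9.11 rad/s.
∠G(j9.11) = −90° − arctan(9.11/19) ≈ -115.62°
PM = 180° + (-115.62°) = 64.38°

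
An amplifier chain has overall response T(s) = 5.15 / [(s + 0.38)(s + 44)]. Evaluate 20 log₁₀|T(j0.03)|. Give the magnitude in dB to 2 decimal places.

|j0.03 + 0.38| = √(0.03² + 0.38²) = 0.3812
|j0.03 + 44| = √(0.03² + 44²) = 44
|T(j0.03)| = 5.15 / (0.3812 × 44) = 0.30706
20 log₁₀(0.30706) = -10.256 dB

-10.26 dB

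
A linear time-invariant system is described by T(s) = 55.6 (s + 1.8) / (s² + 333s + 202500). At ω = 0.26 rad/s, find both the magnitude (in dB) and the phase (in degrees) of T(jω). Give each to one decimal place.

|j0.26 + 1.8| = √(0.26² + 1.8²) = 1.819
|(j0.26)² + 333(j0.26) + 202500| = |2.025e+05 + j86.58| = 2.025e+05
|T(j0.26)| = 55.6 × 1.819 / 2.025e+05 = 0.00049935
20 log₁₀(0.00049935) = -66.03 dB
∠(j0.26 + 1.8) = arctan(0.26/1.8) = 8.22°
∠[(j0.26)² + 333(j0.26) + 202500] = ∠[2.025e+05 + j86.58] = 0.02°
∠T(j0.26) = 8.22° − 0.02° = 8.19°

|T| = -66.0 dB, ∠T = 8.2 deg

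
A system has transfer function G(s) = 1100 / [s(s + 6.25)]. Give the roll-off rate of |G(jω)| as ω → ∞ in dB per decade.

With 0 zeros and 2 poles, the high-frequency asymptotic slope is 20 × (0 − 2) = -40 dB/decade.

-40 dB/decade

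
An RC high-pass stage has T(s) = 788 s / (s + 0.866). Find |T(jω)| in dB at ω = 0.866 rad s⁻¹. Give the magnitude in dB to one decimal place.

|j0.866| = 0.866
|j0.866 + 0.866| = √(0.866² + 0.866²) = 1.225
|T(j0.866)| = 788 × 0.866 / 1.225 = 557.2
20 log₁₀(557.2) = 54.92 dB

54.9 dB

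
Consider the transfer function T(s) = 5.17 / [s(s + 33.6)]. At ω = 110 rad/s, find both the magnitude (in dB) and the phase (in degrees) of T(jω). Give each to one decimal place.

|T| = -67.8 dB, ∠T = -163.0°

|j110 + 33.6| = √(110² + 33.6²) = 115
|j110| = 110
|T(j110)| = 5.17 / (115 × 110) = 0.00040863
20 log₁₀(0.00040863) = -67.77 dB
∠(j110 + 33.6) = arctan(110/33.6) = 73.01°
∠(j110) = 90.00°
∠T(j110) = − (73.01° + 90.00°) = -163.01°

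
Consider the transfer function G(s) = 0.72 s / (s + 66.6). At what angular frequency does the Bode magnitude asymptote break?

66.6 rad s⁻¹

The single real pole at s = −66.6 gives a corner at ω = 66.6 rad s⁻¹.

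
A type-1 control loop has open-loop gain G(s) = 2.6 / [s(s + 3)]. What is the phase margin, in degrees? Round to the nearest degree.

Gain crossover: |G(jω)| = 1 at ω ≈ 0.835 rad s⁻¹.
∠G(j0.835) = −90° − arctan(0.835/3) ≈ -105.55°
PM = 180° + (-105.55°) = 74.45°

74 deg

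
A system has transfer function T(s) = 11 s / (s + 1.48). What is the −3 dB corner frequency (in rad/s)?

For a single-pole high-pass, the −3 dB point is at the pole: ω = 1.48 rad/s.

1.48 rad/s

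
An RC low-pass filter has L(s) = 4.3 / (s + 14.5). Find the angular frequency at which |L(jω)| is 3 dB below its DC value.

For a single-pole low-pass, the −3 dB point is at the pole: ω = 14.5 rad/s.

14.5 rad/s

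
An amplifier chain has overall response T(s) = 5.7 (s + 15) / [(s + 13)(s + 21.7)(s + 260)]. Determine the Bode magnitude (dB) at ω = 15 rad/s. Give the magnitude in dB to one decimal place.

|j15 + 15| = √(15² + 15²) = 21.21
|j15 + 13| = √(15² + 13²) = 19.85
|j15 + 21.7| = √(15² + 21.7²) = 26.38
|j15 + 260| = √(15² + 260²) = 260.4
|T(j15)| = 5.7 × 21.21 / (19.85 × 26.38 × 260.4) = 0.00088668
20 log₁₀(0.00088668) = -61.04 dB

-61.0 dB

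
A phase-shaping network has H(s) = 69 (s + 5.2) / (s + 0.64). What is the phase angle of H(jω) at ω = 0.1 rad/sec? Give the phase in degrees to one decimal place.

∠(j0.1 + 5.2) = arctan(0.1/5.2) = 1.10°
∠(j0.1 + 0.64) = arctan(0.1/0.64) = 8.88°
∠H(j0.1) = 1.10° − 8.88° = -7.78°

-7.8°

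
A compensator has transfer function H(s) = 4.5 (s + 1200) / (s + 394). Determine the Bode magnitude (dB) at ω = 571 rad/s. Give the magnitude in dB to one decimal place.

|j571 + 1200| = √(571² + 1200²) = 1329
|j571 + 394| = √(571² + 394²) = 693.7
|H(j571)| = 4.5 × 1329 / 693.7 = 8.6202
20 log₁₀(8.6202) = 18.71 dB

18.7 dB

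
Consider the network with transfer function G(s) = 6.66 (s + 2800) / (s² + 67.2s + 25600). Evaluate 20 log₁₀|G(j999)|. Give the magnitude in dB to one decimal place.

-33.8 dB

|j999 + 2800| = √(999² + 2800²) = 2973
|(j999)² + 67.2(j999) + 25600| = |-9.724e+05 + j67133| = 9.747e+05
|G(j999)| = 6.66 × 2973 / 9.747e+05 = 0.020313
20 log₁₀(0.020313) = -33.84 dB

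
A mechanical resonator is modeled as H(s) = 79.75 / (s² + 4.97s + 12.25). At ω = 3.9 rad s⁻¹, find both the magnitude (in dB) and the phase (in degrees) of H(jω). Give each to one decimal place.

|H| = 12.2 dB, ∠H = -98.7 deg

|(j3.9)² + 4.97(j3.9) + 12.25| = |-2.96 + j19.383| = 19.61
|H(j3.9)| = 79.75 / 19.61 = 4.0673
20 log₁₀(4.0673) = 12.19 dB
∠[(j3.9)² + 4.97(j3.9) + 12.25] = ∠[-2.96 + j19.383] = 98.68°
∠H(j3.9) = −98.68° = -98.68°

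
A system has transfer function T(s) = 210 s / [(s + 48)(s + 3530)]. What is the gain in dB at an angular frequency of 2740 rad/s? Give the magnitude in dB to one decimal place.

-26.6 dB

|j2740| = 2740
|j2740 + 48| = √(2740² + 48²) = 2740
|j2740 + 3530| = √(2740² + 3530²) = 4469
|T(j2740)| = 210 × 2740 / (2740 × 4469) = 0.046987
20 log₁₀(0.046987) = -26.56 dB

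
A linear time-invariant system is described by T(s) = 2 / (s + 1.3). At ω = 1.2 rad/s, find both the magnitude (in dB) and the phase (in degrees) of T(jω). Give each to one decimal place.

|j1.2 + 1.3| = √(1.2² + 1.3²) = 1.769
|T(j1.2)| = 2 / 1.769 = 1.1305
20 log₁₀(1.1305) = 1.07 dB
∠(j1.2 + 1.3) = arctan(1.2/1.3) = 42.71°
∠T(j1.2) = −42.71° = -42.71°

|T| = 1.1 dB, ∠T = -42.7°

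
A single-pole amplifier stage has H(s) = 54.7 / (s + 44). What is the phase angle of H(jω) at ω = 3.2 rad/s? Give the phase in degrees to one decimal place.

∠(j3.2 + 44) = arctan(3.2/44) = 4.16°
∠H(j3.2) = −4.16° = -4.16°

-4.2 deg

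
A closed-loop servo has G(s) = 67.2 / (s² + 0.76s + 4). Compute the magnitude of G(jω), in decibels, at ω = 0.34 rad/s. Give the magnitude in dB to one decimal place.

24.7 dB

|(j0.34)² + 0.76(j0.34) + 4| = |3.8844 + j0.2584| = 3.893
|G(j0.34)| = 67.2 / 3.893 = 17.262
20 log₁₀(17.262) = 24.74 dB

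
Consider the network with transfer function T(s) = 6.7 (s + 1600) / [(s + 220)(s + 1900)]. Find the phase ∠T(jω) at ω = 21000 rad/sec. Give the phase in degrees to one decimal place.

∠(j21000 + 1600) = arctan(21000/1600) = 85.64°
∠(j21000 + 220) = arctan(21000/220) = 89.40°
∠(j21000 + 1900) = arctan(21000/1900) = 84.83°
∠T(j21000) = 85.64° − (89.40° + 84.83°) = -88.59°

-88.6°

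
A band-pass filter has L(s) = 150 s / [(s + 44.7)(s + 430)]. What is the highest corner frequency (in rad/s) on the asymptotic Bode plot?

430 rad/s

Break frequencies occur at each pole and zero magnitude: 44.7 rad/s, 430 rad/s.
The highest is 430 rad/s.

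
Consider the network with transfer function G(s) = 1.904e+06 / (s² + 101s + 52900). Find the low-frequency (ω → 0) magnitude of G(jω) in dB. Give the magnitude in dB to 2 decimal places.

31.12 dB

G(0) = 1.904e+06 / 52900 = 35.992
20 log₁₀(35.992) = 31.124 dB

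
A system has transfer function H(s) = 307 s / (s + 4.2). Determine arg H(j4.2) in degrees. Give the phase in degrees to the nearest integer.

∠(j4.2) = 90.00°
∠(j4.2 + 4.2) = arctan(4.2/4.2) = 45.00°
∠H(j4.2) = 90.00° − 45.00° = 45.00°

45°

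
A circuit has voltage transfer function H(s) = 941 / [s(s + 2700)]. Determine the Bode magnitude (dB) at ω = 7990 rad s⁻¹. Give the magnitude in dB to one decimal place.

-97.1 dB

|j7990 + 2700| = √(7990² + 2700²) = 8434
|j7990| = 7990
|H(j7990)| = 941 / (8434 × 7990) = 1.3964e-05
20 log₁₀(1.3964e-05) = -97.10 dB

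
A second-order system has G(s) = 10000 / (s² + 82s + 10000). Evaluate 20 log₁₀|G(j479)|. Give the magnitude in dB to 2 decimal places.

-26.96 dB

|(j479)² + 82(j479) + 10000| = |-2.1944e+05 + j39278| = 2.229e+05
|G(j479)| = 10000 / 2.229e+05 = 0.044857
20 log₁₀(0.044857) = -26.963 dB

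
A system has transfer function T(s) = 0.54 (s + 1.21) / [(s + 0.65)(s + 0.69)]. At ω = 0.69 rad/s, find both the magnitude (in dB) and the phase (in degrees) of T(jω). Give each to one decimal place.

|T| = -1.8 dB, ∠T = -62.0°

|j0.69 + 1.21| = √(0.69² + 1.21²) = 1.393
|j0.69 + 0.65| = √(0.69² + 0.65²) = 0.9479
|j0.69 + 0.69| = √(0.69² + 0.69²) = 0.9758
|T(j0.69)| = 0.54 × 1.393 / (0.9479 × 0.9758) = 0.81315
20 log₁₀(0.81315) = -1.80 dB
∠(j0.69 + 1.21) = arctan(0.69/1.21) = 29.69°
∠(j0.69 + 0.65) = arctan(0.69/0.65) = 46.71°
∠(j0.69 + 0.69) = arctan(0.69/0.69) = 45.00°
∠T(j0.69) = 29.69° − (46.71° + 45.00°) = -62.02°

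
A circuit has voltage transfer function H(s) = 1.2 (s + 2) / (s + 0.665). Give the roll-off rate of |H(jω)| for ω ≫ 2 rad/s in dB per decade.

0 dB/decade

With 1 zero and 1 pole, the high-frequency asymptotic slope is 20 × (1 − 1) = 0 dB/decade.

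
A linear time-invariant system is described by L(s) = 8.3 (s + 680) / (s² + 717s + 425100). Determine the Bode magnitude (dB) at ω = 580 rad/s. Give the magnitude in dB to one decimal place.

|j580 + 680| = √(580² + 680²) = 893.8
|(j580)² + 717(j580) + 425100| = |88700 + j4.1586e+05| = 4.252e+05
|L(j580)| = 8.3 × 893.8 / 4.252e+05 = 0.017446
20 log₁₀(0.017446) = -35.17 dB

-35.2 dB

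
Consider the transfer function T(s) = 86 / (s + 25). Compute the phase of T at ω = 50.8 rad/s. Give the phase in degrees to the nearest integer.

-64°

∠(j50.8 + 25) = arctan(50.8/25) = 63.80°
∠T(j50.8) = −63.80° = -63.80°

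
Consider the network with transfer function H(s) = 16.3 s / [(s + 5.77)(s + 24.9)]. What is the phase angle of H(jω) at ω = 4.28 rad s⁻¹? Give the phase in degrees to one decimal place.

43.7°

∠(j4.28) = 90.00°
∠(j4.28 + 5.77) = arctan(4.28/5.77) = 36.57°
∠(j4.28 + 24.9) = arctan(4.28/24.9) = 9.75°
∠H(j4.28) = 90.00° − (36.57° + 9.75°) = 43.68°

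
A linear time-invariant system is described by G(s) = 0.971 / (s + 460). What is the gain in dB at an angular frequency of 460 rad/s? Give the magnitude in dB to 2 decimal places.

-56.52 dB

|j460 + 460| = √(460² + 460²) = 650.5
|G(j460)| = 0.971 / 650.5 = 0.0014926
20 log₁₀(0.0014926) = -56.521 dB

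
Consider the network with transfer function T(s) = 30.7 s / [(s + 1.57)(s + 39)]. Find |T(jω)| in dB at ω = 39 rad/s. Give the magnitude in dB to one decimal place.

-5.1 dB

|j39| = 39
|j39 + 1.57| = √(39² + 1.57²) = 39.03
|j39 + 39| = √(39² + 39²) = 55.15
|T(j39)| = 30.7 × 39 / (39.03 × 55.15) = 0.55617
20 log₁₀(0.55617) = -5.10 dB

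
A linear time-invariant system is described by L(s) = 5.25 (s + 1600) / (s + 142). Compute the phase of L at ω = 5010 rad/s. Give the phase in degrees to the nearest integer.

-16°

∠(j5010 + 1600) = arctan(5010/1600) = 72.29°
∠(j5010 + 142) = arctan(5010/142) = 88.38°
∠L(j5010) = 72.29° − 88.38° = -16.09°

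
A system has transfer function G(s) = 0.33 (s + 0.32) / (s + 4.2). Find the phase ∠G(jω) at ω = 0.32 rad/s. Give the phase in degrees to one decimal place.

40.6°

∠(j0.32 + 0.32) = arctan(0.32/0.32) = 45.00°
∠(j0.32 + 4.2) = arctan(0.32/4.2) = 4.36°
∠G(j0.32) = 45.00° − 4.36° = 40.64°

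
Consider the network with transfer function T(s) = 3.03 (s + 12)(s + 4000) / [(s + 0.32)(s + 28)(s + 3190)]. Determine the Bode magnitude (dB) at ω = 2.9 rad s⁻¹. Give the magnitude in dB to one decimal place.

-4.9 dB

|j2.9 + 12| = √(2.9² + 12²) = 12.35
|j2.9 + 4000| = √(2.9² + 4000²) = 4000
|j2.9 + 0.32| = √(2.9² + 0.32²) = 2.918
|j2.9 + 28| = √(2.9² + 28²) = 28.15
|j2.9 + 3190| = √(2.9² + 3190²) = 3190
|T(j2.9)| = 3.03 × 12.35 × 4000 / (2.918 × 28.15 × 3190) = 0.57111
20 log₁₀(0.57111) = -4.87 dB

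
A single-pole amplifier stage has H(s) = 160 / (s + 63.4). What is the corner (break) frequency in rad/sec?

The single real pole at s = −63.4 gives a corner at ω = 63.4 rad/sec.

63.4 rad/sec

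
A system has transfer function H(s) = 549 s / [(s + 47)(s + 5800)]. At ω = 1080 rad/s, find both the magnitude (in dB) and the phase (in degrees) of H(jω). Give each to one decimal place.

|j1080| = 1080
|j1080 + 47| = √(1080² + 47²) = 1081
|j1080 + 5800| = √(1080² + 5800²) = 5900
|H(j1080)| = 549 × 1080 / (1081 × 5900) = 0.092968
20 log₁₀(0.092968) = -20.63 dB
∠(j1080) = 90.00°
∠(j1080 + 47) = arctan(1080/47) = 87.51°
∠(j1080 + 5800) = arctan(1080/5800) = 10.55°
∠H(j1080) = 90.00° − (87.51° + 10.55°) = -8.06°

|H| = -20.6 dB, ∠H = -8.1°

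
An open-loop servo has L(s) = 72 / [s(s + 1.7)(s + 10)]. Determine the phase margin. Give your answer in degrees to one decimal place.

Gain crossover: |L(jω)| = 1 at ω ≈ 2.39 rad/s.
∠L(j2.39) = −90° − arctan(2.39/1.7) − arctan(2.39/10) ≈ -157.99°
PM = 180° + (-157.99°) = 22.01°

22.0°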